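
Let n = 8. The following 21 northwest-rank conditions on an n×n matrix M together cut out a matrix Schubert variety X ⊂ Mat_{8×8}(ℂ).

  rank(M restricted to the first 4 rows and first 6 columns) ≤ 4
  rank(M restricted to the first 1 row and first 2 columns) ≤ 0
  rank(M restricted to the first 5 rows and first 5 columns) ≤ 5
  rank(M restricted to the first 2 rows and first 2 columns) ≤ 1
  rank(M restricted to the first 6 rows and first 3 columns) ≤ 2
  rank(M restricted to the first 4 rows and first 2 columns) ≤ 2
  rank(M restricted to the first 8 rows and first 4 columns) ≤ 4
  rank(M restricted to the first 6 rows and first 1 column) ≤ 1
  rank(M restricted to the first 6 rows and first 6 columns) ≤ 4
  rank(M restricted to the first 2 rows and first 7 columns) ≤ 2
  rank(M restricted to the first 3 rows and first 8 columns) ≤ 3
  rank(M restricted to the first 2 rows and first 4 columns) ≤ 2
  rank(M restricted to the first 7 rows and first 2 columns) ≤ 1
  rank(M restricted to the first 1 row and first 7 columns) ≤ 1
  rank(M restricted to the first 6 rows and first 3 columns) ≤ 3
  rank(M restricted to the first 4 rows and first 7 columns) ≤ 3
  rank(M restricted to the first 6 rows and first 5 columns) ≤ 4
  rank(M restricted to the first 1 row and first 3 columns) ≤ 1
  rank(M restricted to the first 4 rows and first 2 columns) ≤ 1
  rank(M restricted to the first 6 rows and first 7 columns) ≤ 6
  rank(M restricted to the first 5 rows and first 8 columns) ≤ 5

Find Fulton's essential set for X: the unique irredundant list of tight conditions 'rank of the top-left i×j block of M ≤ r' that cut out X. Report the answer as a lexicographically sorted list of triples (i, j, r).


Rank table r_w(8×8) implied by the 21 constraints:

  0 0 1 1 1 1 1 1
  1 1 2 2 2 2 2 2
  1 1 2 3 3 3 3 3
  1 1 2 3 3 3 3 4
  1 1 2 3 4 4 4 5
  1 1 2 3 4 4 5 6
  1 1 2 3 4 5 6 7
  1 2 3 4 5 6 7 8

second differences of R give the permutation w = (3, 1, 4, 8, 5, 7, 6, 2).

ℓ(w)=11; the 4 essential cells (i,j,r):

[(1, 2, 0), (4, 7, 3), (6, 6, 4), (7, 2, 1)]


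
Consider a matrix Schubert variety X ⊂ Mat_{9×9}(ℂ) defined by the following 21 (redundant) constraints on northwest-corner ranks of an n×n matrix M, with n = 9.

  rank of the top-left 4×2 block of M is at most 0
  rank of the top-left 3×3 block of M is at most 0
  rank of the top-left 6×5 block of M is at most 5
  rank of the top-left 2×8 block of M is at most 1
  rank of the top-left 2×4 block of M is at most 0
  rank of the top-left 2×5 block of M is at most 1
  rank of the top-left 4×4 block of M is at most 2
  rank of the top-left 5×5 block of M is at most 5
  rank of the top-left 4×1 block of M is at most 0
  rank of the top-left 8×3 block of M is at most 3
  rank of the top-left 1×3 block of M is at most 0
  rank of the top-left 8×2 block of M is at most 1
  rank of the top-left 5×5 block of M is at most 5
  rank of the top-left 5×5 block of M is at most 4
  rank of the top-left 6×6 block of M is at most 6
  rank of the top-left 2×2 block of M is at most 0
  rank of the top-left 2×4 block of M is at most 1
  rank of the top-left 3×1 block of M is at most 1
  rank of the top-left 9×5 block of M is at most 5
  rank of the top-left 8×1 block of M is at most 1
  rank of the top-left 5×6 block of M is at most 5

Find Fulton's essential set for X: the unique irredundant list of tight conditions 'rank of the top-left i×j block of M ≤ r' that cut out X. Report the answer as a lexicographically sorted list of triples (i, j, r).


Propagating the 21 rank bounds to every northwest block:

  row 1: 0, 0, 0, 0, 1, 1, 1, 1, 1
  row 2: 0, 0, 0, 0, 1, 1, 1, 1, 2
  row 3: 0, 0, 0, 1, 2, 2, 2, 2, 3
  row 4: 0, 0, 1, 2, 3, 3, 3, 3, 4
  row 5: 1, 1, 2, 3, 4, 4, 4, 4, 5
  row 6: 1, 1, 2, 3, 4, 5, 5, 5, 6
  row 7: 1, 1, 2, 3, 4, 5, 6, 6, 7
  row 8: 1, 1, 2, 3, 4, 5, 6, 7, 8
  row 9: 1, 2, 3, 4, 5, 6, 7, 8, 9

reading off 1-entries of Δ²R: w = (5, 9, 4, 3, 1, 6, 7, 8, 2).

Fulton essential set (5 of the 19 Rothe cells):

[(2, 4, 0), (2, 8, 1), (3, 3, 0), (4, 2, 0), (8, 2, 1)]


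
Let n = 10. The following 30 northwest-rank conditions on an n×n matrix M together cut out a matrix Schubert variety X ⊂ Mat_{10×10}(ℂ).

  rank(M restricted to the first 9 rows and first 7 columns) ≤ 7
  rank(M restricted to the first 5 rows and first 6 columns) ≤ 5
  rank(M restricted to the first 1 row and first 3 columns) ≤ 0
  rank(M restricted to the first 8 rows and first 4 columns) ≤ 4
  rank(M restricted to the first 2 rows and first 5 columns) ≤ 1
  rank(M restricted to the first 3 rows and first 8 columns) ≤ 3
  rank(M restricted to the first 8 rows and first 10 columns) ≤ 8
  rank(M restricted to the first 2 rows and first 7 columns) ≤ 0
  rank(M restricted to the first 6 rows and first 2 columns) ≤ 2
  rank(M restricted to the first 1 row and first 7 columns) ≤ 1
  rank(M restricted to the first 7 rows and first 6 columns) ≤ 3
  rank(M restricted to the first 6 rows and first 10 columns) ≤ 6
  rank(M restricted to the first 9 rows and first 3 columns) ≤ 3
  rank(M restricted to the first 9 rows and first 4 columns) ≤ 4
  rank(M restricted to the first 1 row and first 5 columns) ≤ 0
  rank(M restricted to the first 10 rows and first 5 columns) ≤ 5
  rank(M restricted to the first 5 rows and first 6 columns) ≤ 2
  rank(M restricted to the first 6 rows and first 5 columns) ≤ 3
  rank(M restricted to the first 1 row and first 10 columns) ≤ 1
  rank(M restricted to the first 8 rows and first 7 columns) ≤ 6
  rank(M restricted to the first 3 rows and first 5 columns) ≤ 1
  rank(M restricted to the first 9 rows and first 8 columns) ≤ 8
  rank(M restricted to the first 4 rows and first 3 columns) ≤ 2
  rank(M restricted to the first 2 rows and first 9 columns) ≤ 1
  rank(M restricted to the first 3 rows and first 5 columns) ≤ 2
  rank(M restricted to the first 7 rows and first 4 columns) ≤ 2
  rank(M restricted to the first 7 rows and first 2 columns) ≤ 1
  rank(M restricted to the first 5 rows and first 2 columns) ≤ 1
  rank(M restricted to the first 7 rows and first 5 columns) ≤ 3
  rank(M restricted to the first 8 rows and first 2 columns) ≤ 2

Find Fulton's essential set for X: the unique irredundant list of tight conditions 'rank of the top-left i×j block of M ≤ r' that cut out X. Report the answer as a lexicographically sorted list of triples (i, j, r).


The tightest implied rank at each (i,j), from the 30 conditions:

  R[1]: 0 0 0 0 0 0 0 1 1 1
  R[2]: 0 0 0 0 0 0 0 1 1 2
  R[3]: 1 1 1 1 1 1 1 2 2 3
  R[4]: 1 1 2 2 2 2 2 3 3 4
  R[5]: 1 1 2 2 2 2 3 4 4 5
  R[6]: 1 1 2 2 3 3 4 5 5 6
  R[7]: 1 1 2 2 3 3 4 5 6 7
  R[8]: 1 2 3 3 4 4 5 6 7 8
  R[9]: 1 2 3 4 5 5 6 7 8 9
  R[10]: 1 2 3 4 5 6 7 8 9 10

giving w = (8, 10, 1, 3, 7, 5, 9, 2, 4, 6) via Δ²R.

D(w) has 25 cells with 6 SE-corners; essential set:

[(2, 7, 0), (2, 9, 1), (5, 6, 2), (7, 2, 1), (7, 4, 2), (7, 6, 3)]


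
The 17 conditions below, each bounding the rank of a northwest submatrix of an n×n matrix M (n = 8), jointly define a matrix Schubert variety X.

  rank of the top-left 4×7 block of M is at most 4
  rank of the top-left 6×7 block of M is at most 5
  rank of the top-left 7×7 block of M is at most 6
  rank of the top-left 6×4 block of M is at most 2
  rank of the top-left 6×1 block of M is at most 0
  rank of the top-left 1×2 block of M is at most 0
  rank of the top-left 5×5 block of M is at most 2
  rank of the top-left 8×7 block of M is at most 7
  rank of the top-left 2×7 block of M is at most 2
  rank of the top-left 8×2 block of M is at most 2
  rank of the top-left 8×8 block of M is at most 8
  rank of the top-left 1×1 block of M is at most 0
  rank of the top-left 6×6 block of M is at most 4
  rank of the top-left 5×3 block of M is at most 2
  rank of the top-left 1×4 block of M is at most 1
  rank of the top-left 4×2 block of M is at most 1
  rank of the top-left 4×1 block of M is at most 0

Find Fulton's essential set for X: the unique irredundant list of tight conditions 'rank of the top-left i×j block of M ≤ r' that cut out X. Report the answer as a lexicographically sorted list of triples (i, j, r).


Propagating the 17 rank bounds to every northwest block:

  R[1]: 0 | 0 | 1 | 1 | 1 | 1 | 1 | 1
  R[2]: 0 | 1 | 2 | 2 | 2 | 2 | 2 | 2
  R[3]: 0 | 1 | 2 | 2 | 2 | 3 | 3 | 3
  R[4]: 0 | 1 | 2 | 2 | 2 | 3 | 4 | 4
  R[5]: 0 | 1 | 2 | 2 | 2 | 3 | 4 | 5
  R[6]: 0 | 1 | 2 | 2 | 3 | 4 | 5 | 6
  R[7]: 1 | 2 | 3 | 3 | 4 | 5 | 6 | 7
  R[8]: 1 | 2 | 3 | 4 | 5 | 6 | 7 | 8

the unique w with this rank table is (3, 2, 6, 7, 8, 5, 1, 4).

D(w) has 14 cells with 4 SE-corners; essential set:

[(1, 2, 0), (5, 5, 2), (6, 1, 0), (6, 4, 2)]


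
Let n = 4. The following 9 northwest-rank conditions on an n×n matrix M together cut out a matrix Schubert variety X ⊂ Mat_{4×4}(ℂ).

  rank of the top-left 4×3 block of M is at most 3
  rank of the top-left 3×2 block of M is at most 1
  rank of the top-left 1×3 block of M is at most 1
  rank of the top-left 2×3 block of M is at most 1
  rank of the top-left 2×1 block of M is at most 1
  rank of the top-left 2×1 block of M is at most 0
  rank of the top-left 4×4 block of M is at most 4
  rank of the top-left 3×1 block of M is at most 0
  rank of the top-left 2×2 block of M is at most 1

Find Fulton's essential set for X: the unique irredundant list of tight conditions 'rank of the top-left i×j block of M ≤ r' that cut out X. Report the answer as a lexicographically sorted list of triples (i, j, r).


Computing R[i][j] = min implied NW-rank bound (n=4, 9 conditions):

  row 1: 0 1 1 1
  row 2: 0 1 1 2
  row 3: 0 1 2 3
  row 4: 1 2 3 4

second differences of R give the permutation w = (2, 4, 3, 1).

Fulton essential set (2 of the 4 Rothe cells):

[(2, 3, 1), (3, 1, 0)]


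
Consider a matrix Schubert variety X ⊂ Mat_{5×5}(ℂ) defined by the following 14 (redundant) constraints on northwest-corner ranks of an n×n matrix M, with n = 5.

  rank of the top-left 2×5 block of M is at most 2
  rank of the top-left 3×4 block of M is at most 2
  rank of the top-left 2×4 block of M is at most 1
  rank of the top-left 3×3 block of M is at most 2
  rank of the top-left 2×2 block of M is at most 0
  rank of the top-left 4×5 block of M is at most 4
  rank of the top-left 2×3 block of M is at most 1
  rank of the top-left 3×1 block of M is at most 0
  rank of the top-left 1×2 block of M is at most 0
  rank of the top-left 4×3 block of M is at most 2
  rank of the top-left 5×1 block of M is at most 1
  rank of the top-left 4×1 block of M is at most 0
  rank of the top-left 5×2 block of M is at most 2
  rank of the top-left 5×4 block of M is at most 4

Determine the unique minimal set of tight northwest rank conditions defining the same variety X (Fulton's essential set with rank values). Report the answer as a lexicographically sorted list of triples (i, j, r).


Computing R[i][j] = min implied NW-rank bound (n=5, 14 conditions):

  0 | 0 | 1 | 1 | 1
  0 | 0 | 1 | 1 | 2
  0 | 1 | 2 | 2 | 3
  0 | 1 | 2 | 3 | 4
  1 | 2 | 3 | 4 | 5

second differences of R give the permutation w = (3, 5, 2, 4, 1).

ℓ(w)=7; the 3 essential cells (i,j,r):

[(2, 2, 0), (2, 4, 1), (4, 1, 0)]


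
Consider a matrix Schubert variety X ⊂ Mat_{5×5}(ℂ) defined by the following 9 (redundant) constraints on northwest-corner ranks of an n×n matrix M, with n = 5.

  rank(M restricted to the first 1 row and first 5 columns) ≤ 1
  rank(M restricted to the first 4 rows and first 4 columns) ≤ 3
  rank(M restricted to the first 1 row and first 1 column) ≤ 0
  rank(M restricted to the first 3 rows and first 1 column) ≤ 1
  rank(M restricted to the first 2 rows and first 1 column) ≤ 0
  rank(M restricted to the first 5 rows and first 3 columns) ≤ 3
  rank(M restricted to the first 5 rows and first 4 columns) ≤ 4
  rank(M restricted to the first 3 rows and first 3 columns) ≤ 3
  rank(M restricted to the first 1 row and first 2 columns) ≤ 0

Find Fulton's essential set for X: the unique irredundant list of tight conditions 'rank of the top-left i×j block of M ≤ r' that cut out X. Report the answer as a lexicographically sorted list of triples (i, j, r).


Computing R[i][j] = min implied NW-rank bound (n=5, 9 conditions):

  R[1]: 0  0  1  1  1
  R[2]: 0  1  2  2  2
  R[3]: 1  2  3  3  3
  R[4]: 1  2  3  3  4
  R[5]: 1  2  3  4  5

reading off 1-entries of Δ²R: w = (3, 2, 1, 5, 4).

ℓ(w)=4; the 3 essential cells (i,j,r):

[(1, 2, 0), (2, 1, 0), (4, 4, 3)]


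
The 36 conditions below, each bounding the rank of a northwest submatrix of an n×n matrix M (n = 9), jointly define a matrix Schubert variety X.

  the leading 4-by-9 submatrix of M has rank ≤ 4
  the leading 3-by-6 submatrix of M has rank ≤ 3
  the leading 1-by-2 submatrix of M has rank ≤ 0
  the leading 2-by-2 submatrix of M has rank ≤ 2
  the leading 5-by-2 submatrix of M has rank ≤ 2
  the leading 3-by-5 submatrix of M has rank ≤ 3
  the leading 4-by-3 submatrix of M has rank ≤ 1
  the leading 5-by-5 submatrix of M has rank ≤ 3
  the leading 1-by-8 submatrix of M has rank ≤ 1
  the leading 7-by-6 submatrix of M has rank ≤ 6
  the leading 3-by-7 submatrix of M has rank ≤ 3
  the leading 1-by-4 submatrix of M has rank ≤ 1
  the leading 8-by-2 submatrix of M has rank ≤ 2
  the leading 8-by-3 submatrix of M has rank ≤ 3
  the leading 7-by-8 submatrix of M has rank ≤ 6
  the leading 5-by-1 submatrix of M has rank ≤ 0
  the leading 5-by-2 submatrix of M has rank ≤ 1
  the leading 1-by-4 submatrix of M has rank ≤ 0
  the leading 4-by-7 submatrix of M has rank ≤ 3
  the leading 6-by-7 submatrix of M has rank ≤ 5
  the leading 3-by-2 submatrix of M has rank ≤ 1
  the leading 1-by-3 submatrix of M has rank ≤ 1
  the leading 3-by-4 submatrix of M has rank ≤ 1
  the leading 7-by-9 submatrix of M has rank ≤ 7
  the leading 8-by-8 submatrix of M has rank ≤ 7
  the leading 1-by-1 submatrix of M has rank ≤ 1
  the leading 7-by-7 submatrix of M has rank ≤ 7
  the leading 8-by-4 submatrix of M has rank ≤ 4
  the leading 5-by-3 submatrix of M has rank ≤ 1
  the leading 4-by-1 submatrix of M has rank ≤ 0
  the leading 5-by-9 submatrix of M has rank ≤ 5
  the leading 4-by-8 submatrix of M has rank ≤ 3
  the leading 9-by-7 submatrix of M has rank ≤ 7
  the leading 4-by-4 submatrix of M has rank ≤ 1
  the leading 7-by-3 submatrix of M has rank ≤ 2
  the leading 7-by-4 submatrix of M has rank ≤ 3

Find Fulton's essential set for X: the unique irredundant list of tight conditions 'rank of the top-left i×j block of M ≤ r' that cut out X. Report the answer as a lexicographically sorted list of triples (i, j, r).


Propagating the 36 rank bounds to every northwest block:

  0, 0, 0, 0, 1, 1, 1, 1, 1
  0, 1, 1, 1, 2, 2, 2, 2, 2
  0, 1, 1, 1, 2, 3, 3, 3, 3
  0, 1, 1, 1, 2, 3, 3, 3, 4
  0, 1, 1, 2, 3, 4, 4, 4, 5
  1, 2, 2, 3, 4, 5, 5, 5, 6
  1, 2, 2, 3, 4, 5, 6, 6, 7
  1, 2, 3, 4, 5, 6, 7, 7, 8
  1, 2, 3, 4, 5, 6, 7, 8, 9

the unique w with this rank table is (5, 2, 6, 9, 4, 1, 7, 3, 8).

6 SE-corners of the 16-cell Rothe diagram give Ess(w):

[(1, 4, 0), (4, 4, 1), (4, 8, 3), (5, 1, 0), (5, 3, 1), (7, 3, 2)]


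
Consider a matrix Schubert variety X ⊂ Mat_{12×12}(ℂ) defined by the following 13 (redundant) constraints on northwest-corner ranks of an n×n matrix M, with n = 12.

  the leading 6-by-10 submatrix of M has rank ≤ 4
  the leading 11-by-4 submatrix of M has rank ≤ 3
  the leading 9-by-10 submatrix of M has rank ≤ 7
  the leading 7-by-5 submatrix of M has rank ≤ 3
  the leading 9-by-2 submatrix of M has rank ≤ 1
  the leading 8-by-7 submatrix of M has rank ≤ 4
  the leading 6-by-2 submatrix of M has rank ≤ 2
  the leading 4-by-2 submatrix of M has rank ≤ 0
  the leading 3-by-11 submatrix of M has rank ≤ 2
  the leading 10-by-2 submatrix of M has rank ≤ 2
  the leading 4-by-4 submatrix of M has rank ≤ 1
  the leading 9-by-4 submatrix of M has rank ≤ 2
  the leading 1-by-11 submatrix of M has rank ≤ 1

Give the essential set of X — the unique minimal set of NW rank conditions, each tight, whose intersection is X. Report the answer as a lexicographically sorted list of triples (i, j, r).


Reconstructing r_w from the 13 given conditions:

  0 | 0 | 1 | 1 | 1 | 1 | 1 | 1 | 1 | 1 | 1 | 1
  0 | 0 | 1 | 1 | 2 | 2 | 2 | 2 | 2 | 2 | 2 | 2
  0 | 0 | 1 | 1 | 2 | 2 | 2 | 2 | 2 | 2 | 2 | 3
  0 | 0 | 1 | 1 | 2 | 3 | 3 | 3 | 3 | 3 | 3 | 4
  1 | 1 | 2 | 2 | 3 | 4 | 4 | 4 | 4 | 4 | 4 | 5
  1 | 1 | 2 | 2 | 3 | 4 | 4 | 4 | 4 | 4 | 5 | 6
  1 | 1 | 2 | 2 | 3 | 4 | 4 | 5 | 5 | 5 | 6 | 7
  1 | 1 | 2 | 2 | 3 | 4 | 4 | 5 | 6 | 6 | 7 | 8
  1 | 1 | 2 | 2 | 3 | 4 | 5 | 6 | 7 | 7 | 8 | 9
  1 | 2 | 3 | 3 | 4 | 5 | 6 | 7 | 8 | 8 | 9 | 10
  1 | 2 | 3 | 3 | 4 | 5 | 6 | 7 | 8 | 9 | 10 | 11
  1 | 2 | 3 | 4 | 5 | 6 | 7 | 8 | 9 | 10 | 11 | 12

giving w = (3, 5, 12, 6, 1, 11, 8, 9, 7, 2, 10, 4) via Δ²R.

ℓ(w)=32; the 8 essential cells (i,j,r):

[(3, 11, 2), (4, 2, 0), (4, 4, 1), (6, 10, 4), (8, 7, 4), (9, 2, 1), (9, 4, 2), (11, 4, 3)]


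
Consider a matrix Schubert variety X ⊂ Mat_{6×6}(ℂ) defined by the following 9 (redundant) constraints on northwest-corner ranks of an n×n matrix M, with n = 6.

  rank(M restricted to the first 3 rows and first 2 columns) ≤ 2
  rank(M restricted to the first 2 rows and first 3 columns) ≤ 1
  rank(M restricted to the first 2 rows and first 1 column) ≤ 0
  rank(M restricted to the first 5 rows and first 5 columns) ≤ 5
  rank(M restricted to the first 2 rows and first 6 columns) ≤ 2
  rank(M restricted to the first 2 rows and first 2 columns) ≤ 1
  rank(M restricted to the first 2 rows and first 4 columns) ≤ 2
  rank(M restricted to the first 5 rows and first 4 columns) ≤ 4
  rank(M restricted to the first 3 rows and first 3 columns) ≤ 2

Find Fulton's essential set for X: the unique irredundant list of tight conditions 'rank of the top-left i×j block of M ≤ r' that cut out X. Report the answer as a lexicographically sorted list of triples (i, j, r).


Recovering R(i,j) via the rank-extension bound from the 9 conditions:

  R[1]: 0  1  1  1  1  1
  R[2]: 0  1  1  2  2  2
  R[3]: 1  2  2  3  3  3
  R[4]: 1  2  3  4  4  4
  R[5]: 1  2  3  4  5  5
  R[6]: 1  2  3  4  5  6

second differences of R give the permutation w = (2, 4, 1, 3, 5, 6).

|D(w)|=3, |Ess(w)|=2:

[(2, 1, 0), (2, 3, 1)]


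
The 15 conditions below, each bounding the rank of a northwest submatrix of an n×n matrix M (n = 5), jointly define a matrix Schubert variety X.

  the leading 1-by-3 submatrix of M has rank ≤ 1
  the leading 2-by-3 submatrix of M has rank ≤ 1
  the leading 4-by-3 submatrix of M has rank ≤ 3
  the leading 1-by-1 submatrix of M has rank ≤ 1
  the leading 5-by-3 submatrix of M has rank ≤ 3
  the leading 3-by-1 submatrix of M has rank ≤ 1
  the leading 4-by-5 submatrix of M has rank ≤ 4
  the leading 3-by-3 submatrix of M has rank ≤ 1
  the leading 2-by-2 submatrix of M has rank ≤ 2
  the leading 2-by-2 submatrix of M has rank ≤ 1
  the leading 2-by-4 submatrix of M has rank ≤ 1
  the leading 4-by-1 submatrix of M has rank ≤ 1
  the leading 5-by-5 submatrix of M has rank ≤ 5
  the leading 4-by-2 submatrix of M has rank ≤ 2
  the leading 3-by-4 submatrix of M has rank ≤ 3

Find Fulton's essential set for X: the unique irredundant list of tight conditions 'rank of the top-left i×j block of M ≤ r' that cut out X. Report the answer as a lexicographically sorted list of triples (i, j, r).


The tightest implied rank at each (i,j), from the 15 conditions:

  i=1: 1 | 1 | 1 | 1 | 1
  i=2: 1 | 1 | 1 | 1 | 2
  i=3: 1 | 1 | 1 | 2 | 3
  i=4: 1 | 2 | 2 | 3 | 4
  i=5: 1 | 2 | 3 | 4 | 5

giving w = (1, 5, 4, 2, 3) via Δ²R.

D(w) has 5 cells with 2 SE-corners; essential set:

[(2, 4, 1), (3, 3, 1)]


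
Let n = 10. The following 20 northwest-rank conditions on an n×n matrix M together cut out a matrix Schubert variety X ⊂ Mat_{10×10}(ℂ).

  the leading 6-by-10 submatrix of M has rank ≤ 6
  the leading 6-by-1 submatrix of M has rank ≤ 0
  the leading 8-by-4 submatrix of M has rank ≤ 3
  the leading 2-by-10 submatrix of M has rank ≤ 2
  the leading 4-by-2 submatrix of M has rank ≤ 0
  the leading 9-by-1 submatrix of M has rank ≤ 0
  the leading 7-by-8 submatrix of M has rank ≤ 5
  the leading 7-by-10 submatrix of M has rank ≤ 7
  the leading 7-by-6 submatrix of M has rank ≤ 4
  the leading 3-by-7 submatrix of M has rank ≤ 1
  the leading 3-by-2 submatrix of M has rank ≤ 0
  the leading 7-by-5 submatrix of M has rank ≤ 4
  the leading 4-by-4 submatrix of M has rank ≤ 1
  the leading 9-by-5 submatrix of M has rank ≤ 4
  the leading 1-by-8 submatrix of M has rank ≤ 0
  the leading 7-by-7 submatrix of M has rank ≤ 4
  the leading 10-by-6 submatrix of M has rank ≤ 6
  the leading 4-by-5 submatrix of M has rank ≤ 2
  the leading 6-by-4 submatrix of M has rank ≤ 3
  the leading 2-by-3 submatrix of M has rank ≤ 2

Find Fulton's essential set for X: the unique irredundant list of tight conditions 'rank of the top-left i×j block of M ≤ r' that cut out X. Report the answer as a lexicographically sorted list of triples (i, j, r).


Rank table r_w(10×10) implied by the 20 constraints:

  row 1: 0  0  0  0  0  0  0  0  1  1
  row 2: 0  0  1  1  1  1  1  1  2  2
  row 3: 0  0  1  1  1  1  1  2  3  3
  row 4: 0  0  1  1  2  2  2  3  4  4
  row 5: 0  1  2  2  3  3  3  4  5  5
  row 6: 0  1  2  3  4  4  4  5  6  6
  row 7: 0  1  2  3  4  4  4  5  6  7
  row 8: 0  1  2  3  4  5  5  6  7  8
  row 9: 0  1  2  3  4  5  6  7  8  9
  row 10: 1  2  3  4  5  6  7  8  9  10

second differences of R give the permutation w = (9, 3, 8, 5, 2, 4, 10, 6, 7, 1).

Fulton essential set (6 of the 26 Rothe cells):

[(1, 8, 0), (3, 7, 1), (4, 2, 0), (4, 4, 1), (7, 7, 4), (9, 1, 0)]


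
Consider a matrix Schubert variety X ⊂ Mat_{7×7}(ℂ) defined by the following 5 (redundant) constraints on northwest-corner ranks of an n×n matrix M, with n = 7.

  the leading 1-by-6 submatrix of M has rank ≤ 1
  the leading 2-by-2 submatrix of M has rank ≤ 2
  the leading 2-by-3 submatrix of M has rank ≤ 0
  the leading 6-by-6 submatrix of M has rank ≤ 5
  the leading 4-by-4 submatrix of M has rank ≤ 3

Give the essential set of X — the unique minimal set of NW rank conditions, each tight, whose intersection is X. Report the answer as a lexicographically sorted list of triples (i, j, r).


Recovering R(i,j) via the rank-extension bound from the 5 conditions:

  row 1: 0 0 0 1 1 1 1
  row 2: 0 0 0 1 2 2 2
  row 3: 1 1 1 2 3 3 3
  row 4: 1 2 2 3 4 4 4
  row 5: 1 2 3 4 5 5 5
  row 6: 1 2 3 4 5 5 6
  row 7: 1 2 3 4 5 6 7

hence w(1..7) = (4, 5, 1, 2, 3, 7, 6).

ℓ(w)=7; the 2 essential cells (i,j,r):

[(2, 3, 0), (6, 6, 5)]


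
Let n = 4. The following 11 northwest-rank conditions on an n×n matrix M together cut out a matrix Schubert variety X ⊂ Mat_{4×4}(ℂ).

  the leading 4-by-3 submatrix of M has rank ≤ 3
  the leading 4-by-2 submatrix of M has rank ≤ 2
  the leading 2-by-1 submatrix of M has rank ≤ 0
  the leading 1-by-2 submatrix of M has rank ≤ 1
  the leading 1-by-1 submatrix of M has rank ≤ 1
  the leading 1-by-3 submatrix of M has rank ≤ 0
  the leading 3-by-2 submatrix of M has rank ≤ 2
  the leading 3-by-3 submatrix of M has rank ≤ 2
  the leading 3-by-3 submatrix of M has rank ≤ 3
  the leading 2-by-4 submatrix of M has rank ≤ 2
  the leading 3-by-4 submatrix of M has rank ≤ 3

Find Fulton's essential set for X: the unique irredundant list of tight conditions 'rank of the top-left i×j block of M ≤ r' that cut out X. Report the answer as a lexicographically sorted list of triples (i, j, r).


Propagating the 11 rank bounds to every northwest block:

  0, 0, 0, 1
  0, 1, 1, 2
  1, 2, 2, 3
  1, 2, 3, 4

so w = (4, 2, 1, 3).

Fulton essential set (2 of the 4 Rothe cells):

[(1, 3, 0), (2, 1, 0)]


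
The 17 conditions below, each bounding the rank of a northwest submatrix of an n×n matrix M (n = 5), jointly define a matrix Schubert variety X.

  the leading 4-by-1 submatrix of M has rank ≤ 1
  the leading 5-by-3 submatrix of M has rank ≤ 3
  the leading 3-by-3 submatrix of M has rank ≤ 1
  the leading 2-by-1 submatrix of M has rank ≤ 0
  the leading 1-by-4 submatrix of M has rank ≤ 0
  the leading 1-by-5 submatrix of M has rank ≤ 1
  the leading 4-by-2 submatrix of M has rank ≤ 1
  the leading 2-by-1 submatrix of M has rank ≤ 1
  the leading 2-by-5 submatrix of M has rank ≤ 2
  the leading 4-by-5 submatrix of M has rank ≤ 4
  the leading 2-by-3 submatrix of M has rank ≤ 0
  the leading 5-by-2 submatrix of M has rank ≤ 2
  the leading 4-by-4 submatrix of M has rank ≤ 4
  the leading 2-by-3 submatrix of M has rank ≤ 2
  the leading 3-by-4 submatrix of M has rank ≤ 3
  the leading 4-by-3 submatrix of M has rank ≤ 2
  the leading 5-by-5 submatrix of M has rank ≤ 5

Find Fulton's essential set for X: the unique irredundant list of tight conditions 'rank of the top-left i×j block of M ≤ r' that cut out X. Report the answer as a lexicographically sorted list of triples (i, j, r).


Computing R[i][j] = min implied NW-rank bound (n=5, 17 conditions):

  0  0  0  0  1
  0  0  0  1  2
  1  1  1  2  3
  1  1  2  3  4
  1  2  3  4  5

second differences of R give the permutation w = (5, 4, 1, 3, 2).

Rothe diagram D(w) (8 cells), 3 SE-corners (essential conditions):

[(1, 4, 0), (2, 3, 0), (4, 2, 1)]


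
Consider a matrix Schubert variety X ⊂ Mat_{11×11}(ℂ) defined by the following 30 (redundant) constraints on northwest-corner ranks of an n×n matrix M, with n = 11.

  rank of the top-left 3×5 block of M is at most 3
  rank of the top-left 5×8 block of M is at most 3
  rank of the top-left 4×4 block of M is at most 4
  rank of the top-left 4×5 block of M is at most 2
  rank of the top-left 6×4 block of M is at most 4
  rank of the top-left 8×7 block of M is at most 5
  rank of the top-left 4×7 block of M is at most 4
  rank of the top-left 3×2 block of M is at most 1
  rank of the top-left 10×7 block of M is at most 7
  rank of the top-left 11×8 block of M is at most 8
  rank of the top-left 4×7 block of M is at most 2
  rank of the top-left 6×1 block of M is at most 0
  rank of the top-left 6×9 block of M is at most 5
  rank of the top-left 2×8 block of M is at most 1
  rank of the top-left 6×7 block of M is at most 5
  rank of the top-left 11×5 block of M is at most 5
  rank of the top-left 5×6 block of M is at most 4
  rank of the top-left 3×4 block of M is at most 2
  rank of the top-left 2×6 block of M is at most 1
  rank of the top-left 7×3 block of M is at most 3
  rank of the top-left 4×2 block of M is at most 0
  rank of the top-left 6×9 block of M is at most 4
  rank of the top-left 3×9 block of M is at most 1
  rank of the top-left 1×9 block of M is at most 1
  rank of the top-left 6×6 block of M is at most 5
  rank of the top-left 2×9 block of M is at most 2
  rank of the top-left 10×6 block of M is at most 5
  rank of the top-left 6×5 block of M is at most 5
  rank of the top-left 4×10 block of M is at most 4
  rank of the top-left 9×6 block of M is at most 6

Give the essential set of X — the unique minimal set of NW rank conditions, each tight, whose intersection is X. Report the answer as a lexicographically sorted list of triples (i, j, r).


The tightest implied rank at each (i,j), from the 30 conditions:

  row 1: 0 | 0 | 1 | 1 | 1 | 1 | 1 | 1 | 1 | 1 | 1
  row 2: 0 | 0 | 1 | 1 | 1 | 1 | 1 | 1 | 1 | 2 | 2
  row 3: 0 | 0 | 1 | 1 | 1 | 1 | 1 | 1 | 1 | 2 | 3
  row 4: 0 | 0 | 1 | 2 | 2 | 2 | 2 | 2 | 2 | 3 | 4
  row 5: 0 | 1 | 2 | 3 | 3 | 3 | 3 | 3 | 3 | 4 | 5
  row 6: 0 | 1 | 2 | 3 | 4 | 4 | 4 | 4 | 4 | 5 | 6
  row 7: 1 | 2 | 3 | 4 | 5 | 5 | 5 | 5 | 5 | 6 | 7
  row 8: 1 | 2 | 3 | 4 | 5 | 5 | 5 | 6 | 6 | 7 | 8
  row 9: 1 | 2 | 3 | 4 | 5 | 5 | 6 | 7 | 7 | 8 | 9
  row 10: 1 | 2 | 3 | 4 | 5 | 5 | 6 | 7 | 8 | 9 | 10
  row 11: 1 | 2 | 3 | 4 | 5 | 6 | 7 | 8 | 9 | 10 | 11

the unique w with this rank table is (3, 10, 11, 4, 2, 5, 1, 8, 7, 9, 6).

D(w) has 26 cells with 5 SE-corners; essential set:

[(3, 9, 1), (4, 2, 0), (6, 1, 0), (8, 7, 5), (10, 6, 5)]


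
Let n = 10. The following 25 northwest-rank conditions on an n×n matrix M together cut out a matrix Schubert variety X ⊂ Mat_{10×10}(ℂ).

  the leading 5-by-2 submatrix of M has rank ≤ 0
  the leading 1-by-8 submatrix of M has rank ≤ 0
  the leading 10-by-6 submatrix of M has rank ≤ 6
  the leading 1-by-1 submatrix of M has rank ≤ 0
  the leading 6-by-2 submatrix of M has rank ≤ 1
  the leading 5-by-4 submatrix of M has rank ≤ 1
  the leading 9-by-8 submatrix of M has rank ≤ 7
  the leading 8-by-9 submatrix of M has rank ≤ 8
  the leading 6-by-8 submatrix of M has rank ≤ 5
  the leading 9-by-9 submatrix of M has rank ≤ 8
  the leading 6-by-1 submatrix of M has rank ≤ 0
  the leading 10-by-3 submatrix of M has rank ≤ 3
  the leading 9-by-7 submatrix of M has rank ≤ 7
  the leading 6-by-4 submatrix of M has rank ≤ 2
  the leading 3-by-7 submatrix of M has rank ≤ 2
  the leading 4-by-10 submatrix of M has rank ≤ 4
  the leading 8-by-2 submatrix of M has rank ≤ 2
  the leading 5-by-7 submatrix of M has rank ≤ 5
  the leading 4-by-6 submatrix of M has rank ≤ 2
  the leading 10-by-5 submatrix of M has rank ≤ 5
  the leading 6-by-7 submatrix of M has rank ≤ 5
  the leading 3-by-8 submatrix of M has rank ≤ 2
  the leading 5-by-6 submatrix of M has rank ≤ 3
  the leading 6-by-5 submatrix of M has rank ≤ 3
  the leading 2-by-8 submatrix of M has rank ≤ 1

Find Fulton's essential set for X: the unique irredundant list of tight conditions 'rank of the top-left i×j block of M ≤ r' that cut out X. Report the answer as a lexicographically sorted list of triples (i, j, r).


Rank table r_w(10×10) implied by the 25 constraints:

  row 1: 0 | 0 | 0 | 0 | 0 | 0 | 0 | 0 | 1 | 1
  row 2: 0 | 0 | 1 | 1 | 1 | 1 | 1 | 1 | 2 | 2
  row 3: 0 | 0 | 1 | 1 | 2 | 2 | 2 | 2 | 3 | 3
  row 4: 0 | 0 | 1 | 1 | 2 | 2 | 3 | 3 | 4 | 4
  row 5: 0 | 0 | 1 | 1 | 2 | 3 | 4 | 4 | 5 | 5
  row 6: 0 | 1 | 2 | 2 | 3 | 4 | 5 | 5 | 6 | 6
  row 7: 1 | 2 | 3 | 3 | 4 | 5 | 6 | 6 | 7 | 7
  row 8: 1 | 2 | 3 | 4 | 5 | 6 | 7 | 7 | 8 | 8
  row 9: 1 | 2 | 3 | 4 | 5 | 6 | 7 | 7 | 8 | 9
  row 10: 1 | 2 | 3 | 4 | 5 | 6 | 7 | 8 | 9 | 10

hence w(1..10) = (9, 3, 5, 7, 6, 2, 1, 4, 10, 8).

6 SE-corners of the 22-cell Rothe diagram give Ess(w):

[(1, 8, 0), (4, 6, 2), (5, 2, 0), (5, 4, 1), (6, 1, 0), (9, 8, 7)]


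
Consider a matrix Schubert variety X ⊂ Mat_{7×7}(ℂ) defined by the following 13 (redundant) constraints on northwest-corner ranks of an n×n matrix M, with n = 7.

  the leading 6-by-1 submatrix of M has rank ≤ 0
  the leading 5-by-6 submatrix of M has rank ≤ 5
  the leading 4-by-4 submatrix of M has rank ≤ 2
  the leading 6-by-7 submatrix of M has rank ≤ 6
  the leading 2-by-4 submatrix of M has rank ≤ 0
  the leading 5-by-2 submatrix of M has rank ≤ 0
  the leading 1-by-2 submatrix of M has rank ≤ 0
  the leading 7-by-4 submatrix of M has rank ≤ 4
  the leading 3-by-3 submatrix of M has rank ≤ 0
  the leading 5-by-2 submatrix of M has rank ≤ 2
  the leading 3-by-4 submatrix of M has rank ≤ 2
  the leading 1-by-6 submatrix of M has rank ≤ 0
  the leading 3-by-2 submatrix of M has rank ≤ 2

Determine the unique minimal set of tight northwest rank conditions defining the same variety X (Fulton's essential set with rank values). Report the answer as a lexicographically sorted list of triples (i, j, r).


Rank table r_w(7×7) implied by the 13 constraints:

  row 1: 0, 0, 0, 0, 0, 0, 1
  row 2: 0, 0, 0, 0, 1, 1, 2
  row 3: 0, 0, 0, 1, 2, 2, 3
  row 4: 0, 0, 1, 2, 3, 3, 4
  row 5: 0, 0, 1, 2, 3, 4, 5
  row 6: 0, 1, 2, 3, 4, 5, 6
  row 7: 1, 2, 3, 4, 5, 6, 7

second differences of R give the permutation w = (7, 5, 4, 3, 6, 2, 1).

ℓ(w)=18; the 5 essential cells (i,j,r):

[(1, 6, 0), (2, 4, 0), (3, 3, 0), (5, 2, 0), (6, 1, 0)]


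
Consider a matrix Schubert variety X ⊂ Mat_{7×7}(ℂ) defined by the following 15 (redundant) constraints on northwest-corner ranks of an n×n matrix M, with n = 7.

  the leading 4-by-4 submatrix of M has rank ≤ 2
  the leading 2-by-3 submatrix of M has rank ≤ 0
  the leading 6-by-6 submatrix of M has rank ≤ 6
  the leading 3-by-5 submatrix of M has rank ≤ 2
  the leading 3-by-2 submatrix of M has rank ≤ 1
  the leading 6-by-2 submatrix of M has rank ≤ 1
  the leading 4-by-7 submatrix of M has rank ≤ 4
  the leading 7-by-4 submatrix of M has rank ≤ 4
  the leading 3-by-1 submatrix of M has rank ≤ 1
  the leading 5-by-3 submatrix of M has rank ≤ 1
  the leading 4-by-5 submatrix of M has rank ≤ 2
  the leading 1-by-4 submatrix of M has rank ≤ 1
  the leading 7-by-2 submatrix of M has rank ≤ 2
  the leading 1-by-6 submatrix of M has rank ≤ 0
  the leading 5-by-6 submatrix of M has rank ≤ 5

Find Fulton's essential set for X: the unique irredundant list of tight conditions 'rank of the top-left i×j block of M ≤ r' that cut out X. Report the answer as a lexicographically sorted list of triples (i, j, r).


Recovering R(i,j) via the rank-extension bound from the 15 conditions:

  i=1: 0 | 0 | 0 | 0 | 0 | 0 | 1
  i=2: 0 | 0 | 0 | 1 | 1 | 1 | 2
  i=3: 1 | 1 | 1 | 2 | 2 | 2 | 3
  i=4: 1 | 1 | 1 | 2 | 2 | 3 | 4
  i=5: 1 | 1 | 1 | 2 | 3 | 4 | 5
  i=6: 1 | 1 | 2 | 3 | 4 | 5 | 6
  i=7: 1 | 2 | 3 | 4 | 5 | 6 | 7

second differences of R give the permutation w = (7, 4, 1, 6, 5, 3, 2).

5 SE-corners of the 15-cell Rothe diagram give Ess(w):

[(1, 6, 0), (2, 3, 0), (4, 5, 2), (5, 3, 1), (6, 2, 1)]


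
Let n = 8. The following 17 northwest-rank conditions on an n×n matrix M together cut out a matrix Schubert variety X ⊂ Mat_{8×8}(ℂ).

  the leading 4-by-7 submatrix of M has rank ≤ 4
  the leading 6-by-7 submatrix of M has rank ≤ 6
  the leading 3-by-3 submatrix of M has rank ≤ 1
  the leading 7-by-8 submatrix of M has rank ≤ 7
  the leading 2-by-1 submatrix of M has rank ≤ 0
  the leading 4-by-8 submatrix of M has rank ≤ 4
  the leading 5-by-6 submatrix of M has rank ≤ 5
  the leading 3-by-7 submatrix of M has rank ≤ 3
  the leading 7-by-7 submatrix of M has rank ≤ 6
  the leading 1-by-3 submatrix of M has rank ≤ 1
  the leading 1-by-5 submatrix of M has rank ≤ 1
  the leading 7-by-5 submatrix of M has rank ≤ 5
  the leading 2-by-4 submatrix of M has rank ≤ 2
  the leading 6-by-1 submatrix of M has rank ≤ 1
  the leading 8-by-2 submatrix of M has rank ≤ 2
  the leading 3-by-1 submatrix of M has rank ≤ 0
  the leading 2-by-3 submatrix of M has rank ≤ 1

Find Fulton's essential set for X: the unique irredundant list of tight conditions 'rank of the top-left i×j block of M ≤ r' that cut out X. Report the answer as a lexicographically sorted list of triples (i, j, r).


The tightest implied rank at each (i,j), from the 17 conditions:

  row 1: 0 1 1 1 1 1 1 1
  row 2: 0 1 1 2 2 2 2 2
  row 3: 0 1 1 2 3 3 3 3
  row 4: 1 2 2 3 4 4 4 4
  row 5: 1 2 3 4 5 5 5 5
  row 6: 1 2 3 4 5 6 6 6
  row 7: 1 2 3 4 5 6 6 7
  row 8: 1 2 3 4 5 6 7 8

second differences of R give the permutation w = (2, 4, 5, 1, 3, 6, 8, 7).

D(w) has 6 cells with 3 SE-corners; essential set:

[(3, 1, 0), (3, 3, 1), (7, 7, 6)]


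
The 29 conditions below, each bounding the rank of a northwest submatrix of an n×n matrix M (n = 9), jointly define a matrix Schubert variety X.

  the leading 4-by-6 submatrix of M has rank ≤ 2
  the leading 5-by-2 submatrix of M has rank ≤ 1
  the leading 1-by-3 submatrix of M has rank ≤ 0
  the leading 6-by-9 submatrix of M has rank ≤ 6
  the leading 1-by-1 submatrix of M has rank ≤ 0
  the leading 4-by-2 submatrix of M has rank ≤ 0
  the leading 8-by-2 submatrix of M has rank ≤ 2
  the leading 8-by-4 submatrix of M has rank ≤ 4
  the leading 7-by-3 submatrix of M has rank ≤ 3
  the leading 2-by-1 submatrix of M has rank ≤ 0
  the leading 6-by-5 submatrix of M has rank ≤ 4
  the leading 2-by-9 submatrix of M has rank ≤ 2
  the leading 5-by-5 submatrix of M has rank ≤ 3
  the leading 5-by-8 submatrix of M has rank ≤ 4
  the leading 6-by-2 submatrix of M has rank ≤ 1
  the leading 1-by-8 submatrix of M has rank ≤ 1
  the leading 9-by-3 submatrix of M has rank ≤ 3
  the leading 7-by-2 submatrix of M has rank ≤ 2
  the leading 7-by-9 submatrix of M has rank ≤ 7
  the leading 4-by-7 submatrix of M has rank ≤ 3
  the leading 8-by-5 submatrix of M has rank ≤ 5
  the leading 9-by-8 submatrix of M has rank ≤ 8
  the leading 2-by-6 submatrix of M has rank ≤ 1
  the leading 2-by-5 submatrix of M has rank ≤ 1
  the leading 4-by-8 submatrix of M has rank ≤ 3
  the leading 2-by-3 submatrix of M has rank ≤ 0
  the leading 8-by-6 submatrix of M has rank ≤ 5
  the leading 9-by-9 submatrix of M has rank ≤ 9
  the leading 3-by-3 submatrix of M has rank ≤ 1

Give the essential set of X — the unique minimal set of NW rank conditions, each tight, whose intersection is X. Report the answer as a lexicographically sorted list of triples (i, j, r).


Computing R[i][j] = min implied NW-rank bound (n=9, 29 conditions):

  0 | 0 | 0 | 1 | 1 | 1 | 1 | 1 | 1
  0 | 0 | 0 | 1 | 1 | 1 | 2 | 2 | 2
  0 | 0 | 1 | 2 | 2 | 2 | 3 | 3 | 3
  0 | 0 | 1 | 2 | 2 | 2 | 3 | 3 | 4
  1 | 1 | 2 | 3 | 3 | 3 | 4 | 4 | 5
  1 | 1 | 2 | 3 | 4 | 4 | 5 | 5 | 6
  1 | 2 | 3 | 4 | 5 | 5 | 6 | 6 | 7
  1 | 2 | 3 | 4 | 5 | 5 | 6 | 7 | 8
  1 | 2 | 3 | 4 | 5 | 6 | 7 | 8 | 9

hence w(1..9) = (4, 7, 3, 9, 1, 5, 2, 8, 6).

ℓ(w)=17; the 7 essential cells (i,j,r):

[(2, 3, 0), (2, 6, 1), (4, 2, 0), (4, 6, 2), (4, 8, 3), (6, 2, 1), (8, 6, 5)]


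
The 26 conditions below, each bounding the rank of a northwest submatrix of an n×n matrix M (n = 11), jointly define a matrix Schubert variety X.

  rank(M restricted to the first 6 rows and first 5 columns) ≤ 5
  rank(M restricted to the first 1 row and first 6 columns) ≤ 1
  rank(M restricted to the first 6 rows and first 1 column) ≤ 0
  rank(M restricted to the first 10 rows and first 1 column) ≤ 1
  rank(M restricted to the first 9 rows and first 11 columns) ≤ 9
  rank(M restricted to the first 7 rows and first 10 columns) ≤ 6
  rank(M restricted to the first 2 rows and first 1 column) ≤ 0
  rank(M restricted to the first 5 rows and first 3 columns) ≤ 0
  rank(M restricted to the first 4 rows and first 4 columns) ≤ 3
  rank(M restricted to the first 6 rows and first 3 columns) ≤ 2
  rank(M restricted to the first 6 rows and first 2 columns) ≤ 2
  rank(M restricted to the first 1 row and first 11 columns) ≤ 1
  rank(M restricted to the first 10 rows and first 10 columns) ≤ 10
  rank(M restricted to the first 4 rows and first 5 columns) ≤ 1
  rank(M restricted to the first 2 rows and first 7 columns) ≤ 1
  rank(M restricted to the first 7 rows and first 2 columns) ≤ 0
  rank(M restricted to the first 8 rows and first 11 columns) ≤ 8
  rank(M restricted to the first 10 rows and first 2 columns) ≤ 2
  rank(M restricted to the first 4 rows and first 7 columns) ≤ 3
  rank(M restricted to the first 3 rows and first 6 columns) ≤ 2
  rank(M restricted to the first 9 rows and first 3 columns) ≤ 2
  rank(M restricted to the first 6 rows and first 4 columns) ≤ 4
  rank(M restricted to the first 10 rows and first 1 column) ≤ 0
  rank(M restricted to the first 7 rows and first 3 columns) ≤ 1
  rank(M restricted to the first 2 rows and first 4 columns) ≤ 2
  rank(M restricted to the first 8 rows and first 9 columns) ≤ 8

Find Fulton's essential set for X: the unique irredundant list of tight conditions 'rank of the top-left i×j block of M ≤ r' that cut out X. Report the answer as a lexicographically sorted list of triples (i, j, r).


Reconstructing r_w from the 26 given conditions:

  i=1: 0 | 0 | 0 | 1 | 1 | 1 | 1 | 1 | 1 | 1 | 1
  i=2: 0 | 0 | 0 | 1 | 1 | 1 | 1 | 2 | 2 | 2 | 2
  i=3: 0 | 0 | 0 | 1 | 1 | 2 | 2 | 3 | 3 | 3 | 3
  i=4: 0 | 0 | 0 | 1 | 1 | 2 | 3 | 4 | 4 | 4 | 4
  i=5: 0 | 0 | 0 | 1 | 2 | 3 | 4 | 5 | 5 | 5 | 5
  i=6: 0 | 0 | 1 | 2 | 3 | 4 | 5 | 6 | 6 | 6 | 6
  i=7: 0 | 0 | 1 | 2 | 3 | 4 | 5 | 6 | 6 | 6 | 7
  i=8: 0 | 1 | 2 | 3 | 4 | 5 | 6 | 7 | 7 | 7 | 8
  i=9: 0 | 1 | 2 | 3 | 4 | 5 | 6 | 7 | 8 | 8 | 9
  i=10: 0 | 1 | 2 | 3 | 4 | 5 | 6 | 7 | 8 | 9 | 10
  i=11: 1 | 2 | 3 | 4 | 5 | 6 | 7 | 8 | 9 | 10 | 11

second differences of R give the permutation w = (4, 8, 6, 7, 5, 3, 11, 2, 9, 10, 1).

D(w) has 29 cells with 6 SE-corners; essential set:

[(2, 7, 1), (4, 5, 1), (5, 3, 0), (7, 2, 0), (7, 10, 6), (10, 1, 0)]
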